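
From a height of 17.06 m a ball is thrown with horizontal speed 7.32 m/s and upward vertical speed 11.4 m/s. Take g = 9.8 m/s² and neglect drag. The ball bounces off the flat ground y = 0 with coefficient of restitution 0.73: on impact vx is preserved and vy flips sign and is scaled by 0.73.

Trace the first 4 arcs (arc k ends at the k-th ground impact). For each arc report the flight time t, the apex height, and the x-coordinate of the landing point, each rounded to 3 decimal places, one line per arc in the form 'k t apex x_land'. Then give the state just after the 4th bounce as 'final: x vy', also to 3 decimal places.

Arc 1: start y=17.060, vy=11.400 → t=3.362, apex=23.691, x_land=24.610, impact vy=-21.548
  bounce: vy ← 0.73·21.548 = 15.730
Arc 2: start y=0.000, vy=15.730 → t=3.210, apex=12.625, x_land=48.110, impact vy=-15.730
  bounce: vy ← 0.73·15.730 = 11.483
Arc 3: start y=0.000, vy=11.483 → t=2.344, apex=6.728, x_land=65.264, impact vy=-11.483
  bounce: vy ← 0.73·11.483 = 8.383
Arc 4: start y=0.000, vy=8.383 → t=1.711, apex=3.585, x_land=77.787, impact vy=-8.383
  bounce: vy ← 0.73·8.383 = 6.119

1 3.362 23.691 24.610
2 3.210 12.625 48.110
3 2.344 6.728 65.264
4 1.711 3.585 77.787
final: 77.787 6.119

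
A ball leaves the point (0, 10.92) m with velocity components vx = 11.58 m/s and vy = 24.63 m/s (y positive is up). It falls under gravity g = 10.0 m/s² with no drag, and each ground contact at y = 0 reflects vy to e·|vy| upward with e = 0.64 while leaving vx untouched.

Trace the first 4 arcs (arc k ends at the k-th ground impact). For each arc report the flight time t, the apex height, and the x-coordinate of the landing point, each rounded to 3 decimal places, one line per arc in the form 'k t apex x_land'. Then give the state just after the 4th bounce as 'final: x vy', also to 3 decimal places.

Arc 1: start y=10.920, vy=24.630 → t=5.335, apex=41.252, x_land=61.783, impact vy=-28.723
  bounce: vy ← 0.64·28.723 = 18.383
Arc 2: start y=0.000, vy=18.383 → t=3.677, apex=16.897, x_land=104.358, impact vy=-18.383
  bounce: vy ← 0.64·18.383 = 11.765
Arc 3: start y=0.000, vy=11.765 → t=2.353, apex=6.921, x_land=131.606, impact vy=-11.765
  bounce: vy ← 0.64·11.765 = 7.530
Arc 4: start y=0.000, vy=7.530 → t=1.506, apex=2.835, x_land=149.045, impact vy=-7.530
  bounce: vy ← 0.64·7.530 = 4.819

1 5.335 41.252 61.783
2 3.677 16.897 104.358
3 2.353 6.921 131.606
4 1.506 2.835 149.045
final: 149.045 4.819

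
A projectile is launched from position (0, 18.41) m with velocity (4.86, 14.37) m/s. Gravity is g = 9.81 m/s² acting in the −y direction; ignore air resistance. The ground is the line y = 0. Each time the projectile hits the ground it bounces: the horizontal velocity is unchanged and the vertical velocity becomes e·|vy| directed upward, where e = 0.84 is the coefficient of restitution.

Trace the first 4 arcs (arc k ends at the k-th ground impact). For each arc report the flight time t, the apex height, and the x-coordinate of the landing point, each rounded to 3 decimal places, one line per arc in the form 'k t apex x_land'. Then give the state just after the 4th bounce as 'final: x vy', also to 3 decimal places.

1 3.894 28.935 18.923
2 4.080 20.416 38.754
3 3.428 14.406 55.411
4 2.879 10.165 69.404
final: 69.404 11.863

Arc 1: start y=18.410, vy=14.370 → t=3.894, apex=28.935, x_land=18.923, impact vy=-23.826
  bounce: vy ← 0.84·23.826 = 20.014
Arc 2: start y=0.000, vy=20.014 → t=4.080, apex=20.416, x_land=38.754, impact vy=-20.014
  bounce: vy ← 0.84·20.014 = 16.812
Arc 3: start y=0.000, vy=16.812 → t=3.428, apex=14.406, x_land=55.411, impact vy=-16.812
  bounce: vy ← 0.84·16.812 = 14.122
Arc 4: start y=0.000, vy=14.122 → t=2.879, apex=10.165, x_land=69.404, impact vy=-14.122
  bounce: vy ← 0.84·14.122 = 11.863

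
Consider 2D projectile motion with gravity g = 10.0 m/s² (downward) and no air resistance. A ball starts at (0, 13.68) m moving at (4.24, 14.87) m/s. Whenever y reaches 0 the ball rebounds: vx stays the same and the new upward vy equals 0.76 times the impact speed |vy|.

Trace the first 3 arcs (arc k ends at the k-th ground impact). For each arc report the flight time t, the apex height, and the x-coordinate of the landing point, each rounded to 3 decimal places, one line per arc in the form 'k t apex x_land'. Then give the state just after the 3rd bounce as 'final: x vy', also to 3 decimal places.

1 3.711 24.736 15.736
2 3.381 14.287 30.070
3 2.569 8.252 40.965
final: 40.965 9.764

Arc 1: start y=13.680, vy=14.870 → t=3.711, apex=24.736, x_land=15.736, impact vy=-22.242
  bounce: vy ← 0.76·22.242 = 16.904
Arc 2: start y=0.000, vy=16.904 → t=3.381, apex=14.287, x_land=30.070, impact vy=-16.904
  bounce: vy ← 0.76·16.904 = 12.847
Arc 3: start y=0.000, vy=12.847 → t=2.569, apex=8.252, x_land=40.965, impact vy=-12.847
  bounce: vy ← 0.76·12.847 = 9.764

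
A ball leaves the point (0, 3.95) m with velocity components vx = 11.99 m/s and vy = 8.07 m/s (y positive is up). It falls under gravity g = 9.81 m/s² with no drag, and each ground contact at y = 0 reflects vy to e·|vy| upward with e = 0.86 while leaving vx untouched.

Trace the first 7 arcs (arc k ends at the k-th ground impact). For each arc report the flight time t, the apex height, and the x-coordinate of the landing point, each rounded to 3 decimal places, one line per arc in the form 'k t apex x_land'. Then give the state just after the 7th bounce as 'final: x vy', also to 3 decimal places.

1 2.040 7.269 24.460
2 2.094 5.376 49.566
3 1.801 3.976 71.157
4 1.549 2.941 89.725
5 1.332 2.175 105.694
6 1.145 1.609 119.427
7 0.985 1.190 131.237
final: 131.237 4.155

Arc 1: start y=3.950, vy=8.070 → t=2.040, apex=7.269, x_land=24.460, impact vy=-11.943
  bounce: vy ← 0.86·11.943 = 10.271
Arc 2: start y=0.000, vy=10.271 → t=2.094, apex=5.376, x_land=49.566, impact vy=-10.271
  bounce: vy ← 0.86·10.271 = 8.833
Arc 3: start y=0.000, vy=8.833 → t=1.801, apex=3.976, x_land=71.157, impact vy=-8.833
  bounce: vy ← 0.86·8.833 = 7.596
Arc 4: start y=0.000, vy=7.596 → t=1.549, apex=2.941, x_land=89.725, impact vy=-7.596
  bounce: vy ← 0.86·7.596 = 6.533
Arc 5: start y=0.000, vy=6.533 → t=1.332, apex=2.175, x_land=105.694, impact vy=-6.533
  bounce: vy ← 0.86·6.533 = 5.618
Arc 6: start y=0.000, vy=5.618 → t=1.145, apex=1.609, x_land=119.427, impact vy=-5.618
  bounce: vy ← 0.86·5.618 = 4.832
Arc 7: start y=0.000, vy=4.832 → t=0.985, apex=1.190, x_land=131.237, impact vy=-4.832
  bounce: vy ← 0.86·4.832 = 4.155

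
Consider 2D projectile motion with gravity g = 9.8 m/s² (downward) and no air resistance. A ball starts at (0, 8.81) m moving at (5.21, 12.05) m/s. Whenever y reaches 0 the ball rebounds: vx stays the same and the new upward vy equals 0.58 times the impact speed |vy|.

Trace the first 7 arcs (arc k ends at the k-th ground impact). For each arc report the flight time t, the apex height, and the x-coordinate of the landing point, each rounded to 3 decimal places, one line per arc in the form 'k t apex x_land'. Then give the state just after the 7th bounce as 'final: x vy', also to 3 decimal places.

Arc 1: start y=8.810, vy=12.050 → t=3.049, apex=16.218, x_land=15.885, impact vy=-17.829
  bounce: vy ← 0.58·17.829 = 10.341
Arc 2: start y=0.000, vy=10.341 → t=2.110, apex=5.456, x_land=26.880, impact vy=-10.341
  bounce: vy ← 0.58·10.341 = 5.998
Arc 3: start y=0.000, vy=5.998 → t=1.224, apex=1.835, x_land=33.257, impact vy=-5.998
  bounce: vy ← 0.58·5.998 = 3.479
Arc 4: start y=0.000, vy=3.479 → t=0.710, apex=0.617, x_land=36.956, impact vy=-3.479
  bounce: vy ← 0.58·3.479 = 2.018
Arc 5: start y=0.000, vy=2.018 → t=0.412, apex=0.208, x_land=39.101, impact vy=-2.018
  bounce: vy ← 0.58·2.018 = 1.170
Arc 6: start y=0.000, vy=1.170 → t=0.239, apex=0.070, x_land=40.345, impact vy=-1.170
  bounce: vy ← 0.58·1.170 = 0.679
Arc 7: start y=0.000, vy=0.679 → t=0.139, apex=0.024, x_land=41.067, impact vy=-0.679
  bounce: vy ← 0.58·0.679 = 0.394

1 3.049 16.218 15.885
2 2.110 5.456 26.880
3 1.224 1.835 33.257
4 0.710 0.617 36.956
5 0.412 0.208 39.101
6 0.239 0.070 40.345
7 0.139 0.024 41.067
final: 41.067 0.394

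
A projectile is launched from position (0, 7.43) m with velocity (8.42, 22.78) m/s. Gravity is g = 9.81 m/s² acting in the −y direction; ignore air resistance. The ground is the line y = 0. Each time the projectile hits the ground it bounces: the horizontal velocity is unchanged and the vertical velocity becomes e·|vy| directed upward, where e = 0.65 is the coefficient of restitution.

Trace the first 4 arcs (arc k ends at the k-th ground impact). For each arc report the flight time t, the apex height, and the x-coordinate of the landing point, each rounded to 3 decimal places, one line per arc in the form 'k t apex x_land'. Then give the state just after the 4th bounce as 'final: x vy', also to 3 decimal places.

1 4.950 33.879 41.681
2 3.417 14.314 70.448
3 2.221 6.048 89.147
4 1.443 2.555 101.302
final: 101.302 4.602

Arc 1: start y=7.430, vy=22.780 → t=4.950, apex=33.879, x_land=41.681, impact vy=-25.782
  bounce: vy ← 0.65·25.782 = 16.758
Arc 2: start y=0.000, vy=16.758 → t=3.417, apex=14.314, x_land=70.448, impact vy=-16.758
  bounce: vy ← 0.65·16.758 = 10.893
Arc 3: start y=0.000, vy=10.893 → t=2.221, apex=6.048, x_land=89.147, impact vy=-10.893
  bounce: vy ← 0.65·10.893 = 7.080
Arc 4: start y=0.000, vy=7.080 → t=1.443, apex=2.555, x_land=101.302, impact vy=-7.080
  bounce: vy ← 0.65·7.080 = 4.602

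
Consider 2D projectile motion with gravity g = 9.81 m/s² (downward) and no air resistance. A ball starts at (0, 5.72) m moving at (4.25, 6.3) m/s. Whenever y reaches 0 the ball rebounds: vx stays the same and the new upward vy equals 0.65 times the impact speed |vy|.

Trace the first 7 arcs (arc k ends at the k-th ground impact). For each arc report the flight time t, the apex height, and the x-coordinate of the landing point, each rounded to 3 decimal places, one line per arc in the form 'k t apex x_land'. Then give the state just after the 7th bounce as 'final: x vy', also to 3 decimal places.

Arc 1: start y=5.720, vy=6.300 → t=1.899, apex=7.743, x_land=8.069, impact vy=-12.325
  bounce: vy ← 0.65·12.325 = 8.012
Arc 2: start y=0.000, vy=8.012 → t=1.633, apex=3.271, x_land=15.011, impact vy=-8.012
  bounce: vy ← 0.65·8.012 = 5.207
Arc 3: start y=0.000, vy=5.207 → t=1.062, apex=1.382, x_land=19.523, impact vy=-5.207
  bounce: vy ← 0.65·5.207 = 3.385
Arc 4: start y=0.000, vy=3.385 → t=0.690, apex=0.584, x_land=22.456, impact vy=-3.385
  bounce: vy ← 0.65·3.385 = 2.200
Arc 5: start y=0.000, vy=2.200 → t=0.449, apex=0.247, x_land=24.362, impact vy=-2.200
  bounce: vy ← 0.65·2.200 = 1.430
Arc 6: start y=0.000, vy=1.430 → t=0.292, apex=0.104, x_land=25.601, impact vy=-1.430
  bounce: vy ← 0.65·1.430 = 0.930
Arc 7: start y=0.000, vy=0.930 → t=0.190, apex=0.044, x_land=26.407, impact vy=-0.930
  bounce: vy ← 0.65·0.930 = 0.604

1 1.899 7.743 8.069
2 1.633 3.271 15.011
3 1.062 1.382 19.523
4 0.690 0.584 22.456
5 0.449 0.247 24.362
6 0.292 0.104 25.601
7 0.190 0.044 26.407
final: 26.407 0.604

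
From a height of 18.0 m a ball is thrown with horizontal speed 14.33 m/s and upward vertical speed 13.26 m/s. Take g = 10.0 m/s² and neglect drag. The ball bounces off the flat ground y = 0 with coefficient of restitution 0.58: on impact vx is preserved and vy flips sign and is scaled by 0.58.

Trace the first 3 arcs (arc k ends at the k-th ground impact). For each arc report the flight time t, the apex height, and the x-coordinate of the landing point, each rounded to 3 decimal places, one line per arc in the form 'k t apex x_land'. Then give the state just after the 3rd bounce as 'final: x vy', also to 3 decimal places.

Arc 1: start y=18.000, vy=13.260 → t=3.641, apex=26.791, x_land=52.173, impact vy=-23.148
  bounce: vy ← 0.58·23.148 = 13.426
Arc 2: start y=0.000, vy=13.426 → t=2.685, apex=9.013, x_land=90.651, impact vy=-13.426
  bounce: vy ← 0.58·13.426 = 7.787
Arc 3: start y=0.000, vy=7.787 → t=1.557, apex=3.032, x_land=112.968, impact vy=-7.787
  bounce: vy ← 0.58·7.787 = 4.516

1 3.641 26.791 52.173
2 2.685 9.013 90.651
3 1.557 3.032 112.968
final: 112.968 4.516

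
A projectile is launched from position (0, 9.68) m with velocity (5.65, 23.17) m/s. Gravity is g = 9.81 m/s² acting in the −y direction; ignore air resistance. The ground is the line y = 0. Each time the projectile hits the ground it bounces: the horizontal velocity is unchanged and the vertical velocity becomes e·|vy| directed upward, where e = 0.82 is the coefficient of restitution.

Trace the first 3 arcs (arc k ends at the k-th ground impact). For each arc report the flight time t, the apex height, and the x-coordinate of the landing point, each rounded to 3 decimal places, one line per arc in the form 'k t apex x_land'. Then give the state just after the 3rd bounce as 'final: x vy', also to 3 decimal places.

1 5.110 37.042 28.871
2 4.507 24.907 54.335
3 3.696 16.748 75.215
final: 75.215 14.864

Arc 1: start y=9.680, vy=23.170 → t=5.110, apex=37.042, x_land=28.871, impact vy=-26.959
  bounce: vy ← 0.82·26.959 = 22.106
Arc 2: start y=0.000, vy=22.106 → t=4.507, apex=24.907, x_land=54.335, impact vy=-22.106
  bounce: vy ← 0.82·22.106 = 18.127
Arc 3: start y=0.000, vy=18.127 → t=3.696, apex=16.748, x_land=75.215, impact vy=-18.127
  bounce: vy ← 0.82·18.127 = 14.864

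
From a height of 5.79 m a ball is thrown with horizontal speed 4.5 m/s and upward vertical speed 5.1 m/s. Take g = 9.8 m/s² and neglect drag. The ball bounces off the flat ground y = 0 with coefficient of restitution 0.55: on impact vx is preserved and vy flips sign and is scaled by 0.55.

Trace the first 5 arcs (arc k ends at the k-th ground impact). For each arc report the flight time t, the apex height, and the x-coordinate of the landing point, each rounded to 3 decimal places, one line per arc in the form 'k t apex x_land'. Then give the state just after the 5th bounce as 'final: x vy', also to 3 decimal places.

1 1.726 7.117 7.765
2 1.326 2.153 13.731
3 0.729 0.651 17.012
4 0.401 0.197 18.816
5 0.221 0.060 19.809
final: 19.809 0.594

Arc 1: start y=5.790, vy=5.100 → t=1.726, apex=7.117, x_land=7.765, impact vy=-11.811
  bounce: vy ← 0.55·11.811 = 6.496
Arc 2: start y=0.000, vy=6.496 → t=1.326, apex=2.153, x_land=13.731, impact vy=-6.496
  bounce: vy ← 0.55·6.496 = 3.573
Arc 3: start y=0.000, vy=3.573 → t=0.729, apex=0.651, x_land=17.012, impact vy=-3.573
  bounce: vy ← 0.55·3.573 = 1.965
Arc 4: start y=0.000, vy=1.965 → t=0.401, apex=0.197, x_land=18.816, impact vy=-1.965
  bounce: vy ← 0.55·1.965 = 1.081
Arc 5: start y=0.000, vy=1.081 → t=0.221, apex=0.060, x_land=19.809, impact vy=-1.081
  bounce: vy ← 0.55·1.081 = 0.594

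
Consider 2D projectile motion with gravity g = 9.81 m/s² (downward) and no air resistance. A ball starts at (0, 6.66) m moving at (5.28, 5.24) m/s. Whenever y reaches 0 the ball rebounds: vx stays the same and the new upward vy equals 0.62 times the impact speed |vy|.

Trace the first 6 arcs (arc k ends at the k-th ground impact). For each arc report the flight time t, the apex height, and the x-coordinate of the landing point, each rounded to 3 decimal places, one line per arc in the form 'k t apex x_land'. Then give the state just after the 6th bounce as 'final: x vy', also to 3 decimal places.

1 1.816 8.059 9.588
2 1.589 3.098 17.981
3 0.985 1.191 23.184
4 0.611 0.458 26.410
5 0.379 0.176 28.410
6 0.235 0.068 29.651
final: 29.651 0.714

Arc 1: start y=6.660, vy=5.240 → t=1.816, apex=8.059, x_land=9.588, impact vy=-12.575
  bounce: vy ← 0.62·12.575 = 7.796
Arc 2: start y=0.000, vy=7.796 → t=1.589, apex=3.098, x_land=17.981, impact vy=-7.796
  bounce: vy ← 0.62·7.796 = 4.834
Arc 3: start y=0.000, vy=4.834 → t=0.985, apex=1.191, x_land=23.184, impact vy=-4.834
  bounce: vy ← 0.62·4.834 = 2.997
Arc 4: start y=0.000, vy=2.997 → t=0.611, apex=0.458, x_land=26.410, impact vy=-2.997
  bounce: vy ← 0.62·2.997 = 1.858
Arc 5: start y=0.000, vy=1.858 → t=0.379, apex=0.176, x_land=28.410, impact vy=-1.858
  bounce: vy ← 0.62·1.858 = 1.152
Arc 6: start y=0.000, vy=1.152 → t=0.235, apex=0.068, x_land=29.651, impact vy=-1.152
  bounce: vy ← 0.62·1.152 = 0.714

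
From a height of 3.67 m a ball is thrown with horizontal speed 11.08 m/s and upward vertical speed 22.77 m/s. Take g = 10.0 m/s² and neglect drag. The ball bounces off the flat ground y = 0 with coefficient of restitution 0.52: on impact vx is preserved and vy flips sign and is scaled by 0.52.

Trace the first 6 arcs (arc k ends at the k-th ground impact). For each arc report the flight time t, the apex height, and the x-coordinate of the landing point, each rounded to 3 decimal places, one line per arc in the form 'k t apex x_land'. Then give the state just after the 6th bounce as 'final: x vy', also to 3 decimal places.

1 4.710 29.594 52.185
2 2.530 8.002 80.219
3 1.316 2.164 94.797
4 0.684 0.585 102.377
5 0.356 0.158 106.319
6 0.185 0.043 108.369
final: 108.369 0.481

Arc 1: start y=3.670, vy=22.770 → t=4.710, apex=29.594, x_land=52.185, impact vy=-24.328
  bounce: vy ← 0.52·24.328 = 12.651
Arc 2: start y=0.000, vy=12.651 → t=2.530, apex=8.002, x_land=80.219, impact vy=-12.651
  bounce: vy ← 0.52·12.651 = 6.578
Arc 3: start y=0.000, vy=6.578 → t=1.316, apex=2.164, x_land=94.797, impact vy=-6.578
  bounce: vy ← 0.52·6.578 = 3.421
Arc 4: start y=0.000, vy=3.421 → t=0.684, apex=0.585, x_land=102.377, impact vy=-3.421
  bounce: vy ← 0.52·3.421 = 1.779
Arc 5: start y=0.000, vy=1.779 → t=0.356, apex=0.158, x_land=106.319, impact vy=-1.779
  bounce: vy ← 0.52·1.779 = 0.925
Arc 6: start y=0.000, vy=0.925 → t=0.185, apex=0.043, x_land=108.369, impact vy=-0.925
  bounce: vy ← 0.52·0.925 = 0.481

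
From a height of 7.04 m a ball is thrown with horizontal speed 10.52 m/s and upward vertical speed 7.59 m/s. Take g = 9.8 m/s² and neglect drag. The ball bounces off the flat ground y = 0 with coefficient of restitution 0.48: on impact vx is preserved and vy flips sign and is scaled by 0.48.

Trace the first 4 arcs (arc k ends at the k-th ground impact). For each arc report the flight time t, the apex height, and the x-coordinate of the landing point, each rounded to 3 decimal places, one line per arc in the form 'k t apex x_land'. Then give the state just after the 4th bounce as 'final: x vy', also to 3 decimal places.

Arc 1: start y=7.040, vy=7.590 → t=2.202, apex=9.979, x_land=23.161, impact vy=-13.985
  bounce: vy ← 0.48·13.985 = 6.713
Arc 2: start y=0.000, vy=6.713 → t=1.370, apex=2.299, x_land=37.573, impact vy=-6.713
  bounce: vy ← 0.48·6.713 = 3.222
Arc 3: start y=0.000, vy=3.222 → t=0.658, apex=0.530, x_land=44.491, impact vy=-3.222
  bounce: vy ← 0.48·3.222 = 1.547
Arc 4: start y=0.000, vy=1.547 → t=0.316, apex=0.122, x_land=47.812, impact vy=-1.547
  bounce: vy ← 0.48·1.547 = 0.742

1 2.202 9.979 23.161
2 1.370 2.299 37.573
3 0.658 0.530 44.491
4 0.316 0.122 47.812
final: 47.812 0.742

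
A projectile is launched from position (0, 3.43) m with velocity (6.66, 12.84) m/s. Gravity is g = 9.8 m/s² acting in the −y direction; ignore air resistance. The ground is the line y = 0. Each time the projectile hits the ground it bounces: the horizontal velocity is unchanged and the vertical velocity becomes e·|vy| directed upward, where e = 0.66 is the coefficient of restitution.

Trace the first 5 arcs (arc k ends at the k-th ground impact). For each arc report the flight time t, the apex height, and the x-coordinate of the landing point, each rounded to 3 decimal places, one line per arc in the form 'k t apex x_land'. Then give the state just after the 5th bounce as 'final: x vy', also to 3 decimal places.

1 2.865 11.842 19.079
2 2.052 5.158 32.746
3 1.354 2.247 41.765
4 0.894 0.979 47.719
5 0.590 0.426 51.648
final: 51.648 1.908

Arc 1: start y=3.430, vy=12.840 → t=2.865, apex=11.842, x_land=19.079, impact vy=-15.235
  bounce: vy ← 0.66·15.235 = 10.055
Arc 2: start y=0.000, vy=10.055 → t=2.052, apex=5.158, x_land=32.746, impact vy=-10.055
  bounce: vy ← 0.66·10.055 = 6.636
Arc 3: start y=0.000, vy=6.636 → t=1.354, apex=2.247, x_land=41.765, impact vy=-6.636
  bounce: vy ← 0.66·6.636 = 4.380
Arc 4: start y=0.000, vy=4.380 → t=0.894, apex=0.979, x_land=47.719, impact vy=-4.380
  bounce: vy ← 0.66·4.380 = 2.891
Arc 5: start y=0.000, vy=2.891 → t=0.590, apex=0.426, x_land=51.648, impact vy=-2.891
  bounce: vy ← 0.66·2.891 = 1.908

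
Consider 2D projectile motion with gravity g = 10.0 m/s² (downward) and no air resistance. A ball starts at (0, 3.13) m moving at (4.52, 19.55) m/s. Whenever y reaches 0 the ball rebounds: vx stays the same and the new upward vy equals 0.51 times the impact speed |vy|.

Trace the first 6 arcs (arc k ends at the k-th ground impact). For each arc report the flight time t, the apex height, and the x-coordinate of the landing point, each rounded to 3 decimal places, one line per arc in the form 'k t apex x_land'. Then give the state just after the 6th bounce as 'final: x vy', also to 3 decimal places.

Arc 1: start y=3.130, vy=19.550 → t=4.064, apex=22.240, x_land=18.369, impact vy=-21.090
  bounce: vy ← 0.51·21.090 = 10.756
Arc 2: start y=0.000, vy=10.756 → t=2.151, apex=5.785, x_land=28.093, impact vy=-10.756
  bounce: vy ← 0.51·10.756 = 5.486
Arc 3: start y=0.000, vy=5.486 → t=1.097, apex=1.505, x_land=33.052, impact vy=-5.486
  bounce: vy ← 0.51·5.486 = 2.798
Arc 4: start y=0.000, vy=2.798 → t=0.560, apex=0.391, x_land=35.581, impact vy=-2.798
  bounce: vy ← 0.51·2.798 = 1.427
Arc 5: start y=0.000, vy=1.427 → t=0.285, apex=0.102, x_land=36.871, impact vy=-1.427
  bounce: vy ← 0.51·1.427 = 0.728
Arc 6: start y=0.000, vy=0.728 → t=0.146, apex=0.026, x_land=37.529, impact vy=-0.728
  bounce: vy ← 0.51·0.728 = 0.371

1 4.064 22.240 18.369
2 2.151 5.785 28.093
3 1.097 1.505 33.052
4 0.560 0.391 35.581
5 0.285 0.102 36.871
6 0.146 0.026 37.529
final: 37.529 0.371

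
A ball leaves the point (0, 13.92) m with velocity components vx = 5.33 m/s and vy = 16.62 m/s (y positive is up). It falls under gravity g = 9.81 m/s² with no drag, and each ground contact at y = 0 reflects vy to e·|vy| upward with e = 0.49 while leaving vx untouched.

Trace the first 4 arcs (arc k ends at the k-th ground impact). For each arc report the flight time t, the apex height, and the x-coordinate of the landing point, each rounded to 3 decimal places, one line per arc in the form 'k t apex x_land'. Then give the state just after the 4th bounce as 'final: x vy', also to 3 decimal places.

1 4.083 27.999 21.764
2 2.341 6.722 34.244
3 1.147 1.614 40.359
4 0.562 0.388 43.355
final: 43.355 1.351

Arc 1: start y=13.920, vy=16.620 → t=4.083, apex=27.999, x_land=21.764, impact vy=-23.438
  bounce: vy ← 0.49·23.438 = 11.485
Arc 2: start y=0.000, vy=11.485 → t=2.341, apex=6.722, x_land=34.244, impact vy=-11.485
  bounce: vy ← 0.49·11.485 = 5.627
Arc 3: start y=0.000, vy=5.627 → t=1.147, apex=1.614, x_land=40.359, impact vy=-5.627
  bounce: vy ← 0.49·5.627 = 2.757
Arc 4: start y=0.000, vy=2.757 → t=0.562, apex=0.388, x_land=43.355, impact vy=-2.757
  bounce: vy ← 0.49·2.757 = 1.351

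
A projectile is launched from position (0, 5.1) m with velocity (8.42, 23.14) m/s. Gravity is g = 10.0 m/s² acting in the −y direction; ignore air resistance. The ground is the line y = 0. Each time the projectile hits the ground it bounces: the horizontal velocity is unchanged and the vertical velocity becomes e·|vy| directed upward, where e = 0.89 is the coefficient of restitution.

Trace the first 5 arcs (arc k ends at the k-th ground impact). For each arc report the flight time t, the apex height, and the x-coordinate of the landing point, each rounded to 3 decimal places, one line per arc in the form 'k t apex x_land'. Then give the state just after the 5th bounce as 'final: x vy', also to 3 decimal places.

Arc 1: start y=5.100, vy=23.140 → t=4.839, apex=31.873, x_land=40.743, impact vy=-25.248
  bounce: vy ← 0.89·25.248 = 22.471
Arc 2: start y=0.000, vy=22.471 → t=4.494, apex=25.247, x_land=78.583, impact vy=-22.471
  bounce: vy ← 0.89·22.471 = 19.999
Arc 3: start y=0.000, vy=19.999 → t=4.000, apex=19.998, x_land=112.261, impact vy=-19.999
  bounce: vy ← 0.89·19.999 = 17.799
Arc 4: start y=0.000, vy=17.799 → t=3.560, apex=15.840, x_land=142.235, impact vy=-17.799
  bounce: vy ← 0.89·17.799 = 15.841
Arc 5: start y=0.000, vy=15.841 → t=3.168, apex=12.547, x_land=168.912, impact vy=-15.841
  bounce: vy ← 0.89·15.841 = 14.099

1 4.839 31.873 40.743
2 4.494 25.247 78.583
3 4.000 19.998 112.261
4 3.560 15.840 142.235
5 3.168 12.547 168.912
final: 168.912 14.099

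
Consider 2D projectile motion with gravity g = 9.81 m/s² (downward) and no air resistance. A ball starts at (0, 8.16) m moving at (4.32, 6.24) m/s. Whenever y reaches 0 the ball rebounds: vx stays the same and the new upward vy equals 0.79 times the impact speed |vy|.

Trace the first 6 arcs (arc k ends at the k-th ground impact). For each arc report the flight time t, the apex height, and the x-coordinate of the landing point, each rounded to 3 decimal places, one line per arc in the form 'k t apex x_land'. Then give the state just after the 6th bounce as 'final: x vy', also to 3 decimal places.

Arc 1: start y=8.160, vy=6.240 → t=2.074, apex=10.145, x_land=8.961, impact vy=-14.108
  bounce: vy ← 0.79·14.108 = 11.145
Arc 2: start y=0.000, vy=11.145 → t=2.272, apex=6.331, x_land=18.777, impact vy=-11.145
  bounce: vy ← 0.79·11.145 = 8.805
Arc 3: start y=0.000, vy=8.805 → t=1.795, apex=3.951, x_land=26.531, impact vy=-8.805
  bounce: vy ← 0.79·8.805 = 6.956
Arc 4: start y=0.000, vy=6.956 → t=1.418, apex=2.466, x_land=32.658, impact vy=-6.956
  bounce: vy ← 0.79·6.956 = 5.495
Arc 5: start y=0.000, vy=5.495 → t=1.120, apex=1.539, x_land=37.497, impact vy=-5.495
  bounce: vy ← 0.79·5.495 = 4.341
Arc 6: start y=0.000, vy=4.341 → t=0.885, apex=0.961, x_land=41.321, impact vy=-4.341
  bounce: vy ← 0.79·4.341 = 3.429

1 2.074 10.145 8.961
2 2.272 6.331 18.777
3 1.795 3.951 26.531
4 1.418 2.466 32.658
5 1.120 1.539 37.497
6 0.885 0.961 41.321
final: 41.321 3.429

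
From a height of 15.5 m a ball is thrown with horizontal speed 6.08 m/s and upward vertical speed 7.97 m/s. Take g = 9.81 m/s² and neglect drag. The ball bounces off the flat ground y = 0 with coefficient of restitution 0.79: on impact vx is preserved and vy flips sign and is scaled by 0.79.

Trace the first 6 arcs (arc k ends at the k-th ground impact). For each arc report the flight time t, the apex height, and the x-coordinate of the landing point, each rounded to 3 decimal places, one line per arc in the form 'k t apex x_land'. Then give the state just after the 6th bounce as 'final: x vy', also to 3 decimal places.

Arc 1: start y=15.500, vy=7.970 → t=2.767, apex=18.738, x_land=16.823, impact vy=-19.174
  bounce: vy ← 0.79·19.174 = 15.147
Arc 2: start y=0.000, vy=15.147 → t=3.088, apex=11.694, x_land=35.599, impact vy=-15.147
  bounce: vy ← 0.79·15.147 = 11.966
Arc 3: start y=0.000, vy=11.966 → t=2.440, apex=7.298, x_land=50.432, impact vy=-11.966
  bounce: vy ← 0.79·11.966 = 9.453
Arc 4: start y=0.000, vy=9.453 → t=1.927, apex=4.555, x_land=62.150, impact vy=-9.453
  bounce: vy ← 0.79·9.453 = 7.468
Arc 5: start y=0.000, vy=7.468 → t=1.523, apex=2.843, x_land=71.407, impact vy=-7.468
  bounce: vy ← 0.79·7.468 = 5.900
Arc 6: start y=0.000, vy=5.900 → t=1.203, apex=1.774, x_land=78.720, impact vy=-5.900
  bounce: vy ← 0.79·5.900 = 4.661

1 2.767 18.738 16.823
2 3.088 11.694 35.599
3 2.440 7.298 50.432
4 1.927 4.555 62.150
5 1.523 2.843 71.407
6 1.203 1.774 78.720
final: 78.720 4.661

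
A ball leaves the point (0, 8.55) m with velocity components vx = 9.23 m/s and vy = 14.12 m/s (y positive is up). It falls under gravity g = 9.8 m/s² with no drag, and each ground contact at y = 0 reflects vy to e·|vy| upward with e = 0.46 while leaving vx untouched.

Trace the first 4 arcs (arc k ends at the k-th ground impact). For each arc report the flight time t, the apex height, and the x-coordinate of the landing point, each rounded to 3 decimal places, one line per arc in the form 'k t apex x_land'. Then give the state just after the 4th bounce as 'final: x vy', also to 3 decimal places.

Arc 1: start y=8.550, vy=14.120 → t=3.396, apex=18.722, x_land=31.341, impact vy=-19.156
  bounce: vy ← 0.46·19.156 = 8.812
Arc 2: start y=0.000, vy=8.812 → t=1.798, apex=3.962, x_land=47.939, impact vy=-8.812
  bounce: vy ← 0.46·8.812 = 4.053
Arc 3: start y=0.000, vy=4.053 → t=0.827, apex=0.838, x_land=55.574, impact vy=-4.053
  bounce: vy ← 0.46·4.053 = 1.865
Arc 4: start y=0.000, vy=1.865 → t=0.381, apex=0.177, x_land=59.087, impact vy=-1.865
  bounce: vy ← 0.46·1.865 = 0.858

1 3.396 18.722 31.341
2 1.798 3.962 47.939
3 0.827 0.838 55.574
4 0.381 0.177 59.087
final: 59.087 0.858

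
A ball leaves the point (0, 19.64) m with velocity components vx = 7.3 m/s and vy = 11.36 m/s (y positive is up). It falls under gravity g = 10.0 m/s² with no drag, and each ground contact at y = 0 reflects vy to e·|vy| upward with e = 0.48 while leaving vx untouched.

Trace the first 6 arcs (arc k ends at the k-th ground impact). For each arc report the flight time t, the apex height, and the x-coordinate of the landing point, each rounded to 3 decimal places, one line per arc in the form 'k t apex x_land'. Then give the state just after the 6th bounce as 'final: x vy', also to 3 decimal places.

Arc 1: start y=19.640, vy=11.360 → t=3.420, apex=26.092, x_land=24.969, impact vy=-22.844
  bounce: vy ← 0.48·22.844 = 10.965
Arc 2: start y=0.000, vy=10.965 → t=2.193, apex=6.012, x_land=40.978, impact vy=-10.965
  bounce: vy ← 0.48·10.965 = 5.263
Arc 3: start y=0.000, vy=5.263 → t=1.053, apex=1.385, x_land=48.662, impact vy=-5.263
  bounce: vy ← 0.48·5.263 = 2.526
Arc 4: start y=0.000, vy=2.526 → t=0.505, apex=0.319, x_land=52.351, impact vy=-2.526
  bounce: vy ← 0.48·2.526 = 1.213
Arc 5: start y=0.000, vy=1.213 → t=0.243, apex=0.074, x_land=54.121, impact vy=-1.213
  bounce: vy ← 0.48·1.213 = 0.582
Arc 6: start y=0.000, vy=0.582 → t=0.116, apex=0.017, x_land=54.971, impact vy=-0.582
  bounce: vy ← 0.48·0.582 = 0.279

1 3.420 26.092 24.969
2 2.193 6.012 40.978
3 1.053 1.385 48.662
4 0.505 0.319 52.351
5 0.243 0.074 54.121
6 0.116 0.017 54.971
final: 54.971 0.279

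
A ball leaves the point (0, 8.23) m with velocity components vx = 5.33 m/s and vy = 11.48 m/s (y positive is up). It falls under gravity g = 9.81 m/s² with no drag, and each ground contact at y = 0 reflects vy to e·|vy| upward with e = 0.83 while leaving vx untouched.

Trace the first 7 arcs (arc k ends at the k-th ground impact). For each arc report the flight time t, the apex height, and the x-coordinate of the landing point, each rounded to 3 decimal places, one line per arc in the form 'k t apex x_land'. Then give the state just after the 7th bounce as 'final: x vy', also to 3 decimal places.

1 2.916 14.947 15.542
2 2.898 10.297 30.987
3 2.405 7.094 43.807
4 1.996 4.887 54.447
5 1.657 3.367 63.278
6 1.375 2.319 70.608
7 1.141 1.598 76.692
final: 76.692 4.647

Arc 1: start y=8.230, vy=11.480 → t=2.916, apex=14.947, x_land=15.542, impact vy=-17.125
  bounce: vy ← 0.83·17.125 = 14.214
Arc 2: start y=0.000, vy=14.214 → t=2.898, apex=10.297, x_land=30.987, impact vy=-14.214
  bounce: vy ← 0.83·14.214 = 11.797
Arc 3: start y=0.000, vy=11.797 → t=2.405, apex=7.094, x_land=43.807, impact vy=-11.797
  bounce: vy ← 0.83·11.797 = 9.792
Arc 4: start y=0.000, vy=9.792 → t=1.996, apex=4.887, x_land=54.447, impact vy=-9.792
  bounce: vy ← 0.83·9.792 = 8.127
Arc 5: start y=0.000, vy=8.127 → t=1.657, apex=3.367, x_land=63.278, impact vy=-8.127
  bounce: vy ← 0.83·8.127 = 6.746
Arc 6: start y=0.000, vy=6.746 → t=1.375, apex=2.319, x_land=70.608, impact vy=-6.746
  bounce: vy ← 0.83·6.746 = 5.599
Arc 7: start y=0.000, vy=5.599 → t=1.141, apex=1.598, x_land=76.692, impact vy=-5.599
  bounce: vy ← 0.83·5.599 = 4.647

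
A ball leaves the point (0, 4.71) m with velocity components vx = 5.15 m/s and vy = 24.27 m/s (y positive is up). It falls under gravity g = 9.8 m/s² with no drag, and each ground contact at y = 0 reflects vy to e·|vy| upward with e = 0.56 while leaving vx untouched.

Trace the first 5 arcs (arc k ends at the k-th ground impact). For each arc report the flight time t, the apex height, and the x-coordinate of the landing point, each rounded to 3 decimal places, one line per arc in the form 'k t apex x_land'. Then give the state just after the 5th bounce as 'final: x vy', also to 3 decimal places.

Arc 1: start y=4.710, vy=24.270 → t=5.140, apex=34.763, x_land=26.471, impact vy=-26.103
  bounce: vy ← 0.56·26.103 = 14.617
Arc 2: start y=0.000, vy=14.617 → t=2.983, apex=10.902, x_land=41.835, impact vy=-14.617
  bounce: vy ← 0.56·14.617 = 8.186
Arc 3: start y=0.000, vy=8.186 → t=1.671, apex=3.419, x_land=50.438, impact vy=-8.186
  bounce: vy ← 0.56·8.186 = 4.584
Arc 4: start y=0.000, vy=4.584 → t=0.936, apex=1.072, x_land=55.256, impact vy=-4.584
  bounce: vy ← 0.56·4.584 = 2.567
Arc 5: start y=0.000, vy=2.567 → t=0.524, apex=0.336, x_land=57.954, impact vy=-2.567
  bounce: vy ← 0.56·2.567 = 1.438

1 5.140 34.763 26.471
2 2.983 10.902 41.835
3 1.671 3.419 50.438
4 0.936 1.072 55.256
5 0.524 0.336 57.954
final: 57.954 1.438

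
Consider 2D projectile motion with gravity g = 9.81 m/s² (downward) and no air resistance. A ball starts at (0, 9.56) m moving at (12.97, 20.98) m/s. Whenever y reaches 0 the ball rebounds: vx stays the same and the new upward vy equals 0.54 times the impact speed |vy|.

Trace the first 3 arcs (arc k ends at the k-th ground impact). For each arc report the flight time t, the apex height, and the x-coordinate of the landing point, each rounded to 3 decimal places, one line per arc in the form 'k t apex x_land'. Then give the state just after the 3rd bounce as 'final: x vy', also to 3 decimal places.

1 4.693 31.994 60.863
2 2.758 9.330 96.638
3 1.489 2.720 115.957
final: 115.957 3.945

Arc 1: start y=9.560, vy=20.980 → t=4.693, apex=31.994, x_land=60.863, impact vy=-25.054
  bounce: vy ← 0.54·25.054 = 13.529
Arc 2: start y=0.000, vy=13.529 → t=2.758, apex=9.330, x_land=96.638, impact vy=-13.529
  bounce: vy ← 0.54·13.529 = 7.306
Arc 3: start y=0.000, vy=7.306 → t=1.489, apex=2.720, x_land=115.957, impact vy=-7.306
  bounce: vy ← 0.54·7.306 = 3.945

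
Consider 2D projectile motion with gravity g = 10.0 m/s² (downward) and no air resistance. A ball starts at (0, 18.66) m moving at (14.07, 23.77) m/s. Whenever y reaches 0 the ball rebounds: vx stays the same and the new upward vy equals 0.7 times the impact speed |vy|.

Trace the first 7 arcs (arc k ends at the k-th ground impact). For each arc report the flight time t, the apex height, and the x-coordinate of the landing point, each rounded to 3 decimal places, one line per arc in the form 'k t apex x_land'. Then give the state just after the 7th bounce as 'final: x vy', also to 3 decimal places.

1 5.440 46.911 76.541
2 4.288 22.986 136.877
3 3.002 11.263 179.111
4 2.101 5.519 208.676
5 1.471 2.704 229.371
6 1.030 1.325 243.858
7 0.721 0.649 253.998
final: 253.998 2.523

Arc 1: start y=18.660, vy=23.770 → t=5.440, apex=46.911, x_land=76.541, impact vy=-30.630
  bounce: vy ← 0.7·30.630 = 21.441
Arc 2: start y=0.000, vy=21.441 → t=4.288, apex=22.986, x_land=136.877, impact vy=-21.441
  bounce: vy ← 0.7·21.441 = 15.009
Arc 3: start y=0.000, vy=15.009 → t=3.002, apex=11.263, x_land=179.111, impact vy=-15.009
  bounce: vy ← 0.7·15.009 = 10.506
Arc 4: start y=0.000, vy=10.506 → t=2.101, apex=5.519, x_land=208.676, impact vy=-10.506
  bounce: vy ← 0.7·10.506 = 7.354
Arc 5: start y=0.000, vy=7.354 → t=1.471, apex=2.704, x_land=229.371, impact vy=-7.354
  bounce: vy ← 0.7·7.354 = 5.148
Arc 6: start y=0.000, vy=5.148 → t=1.030, apex=1.325, x_land=243.858, impact vy=-5.148
  bounce: vy ← 0.7·5.148 = 3.604
Arc 7: start y=0.000, vy=3.604 → t=0.721, apex=0.649, x_land=253.998, impact vy=-3.604
  bounce: vy ← 0.7·3.604 = 2.523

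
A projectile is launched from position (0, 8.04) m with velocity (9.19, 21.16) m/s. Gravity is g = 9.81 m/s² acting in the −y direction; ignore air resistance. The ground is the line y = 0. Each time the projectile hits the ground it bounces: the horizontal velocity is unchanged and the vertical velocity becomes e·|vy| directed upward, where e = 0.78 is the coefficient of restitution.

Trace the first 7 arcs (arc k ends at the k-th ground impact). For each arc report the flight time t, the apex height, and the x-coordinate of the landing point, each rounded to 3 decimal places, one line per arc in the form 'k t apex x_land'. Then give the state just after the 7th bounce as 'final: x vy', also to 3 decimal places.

1 4.665 30.861 42.874
2 3.913 18.776 78.835
3 3.052 11.423 106.884
4 2.381 6.950 128.762
5 1.857 4.228 145.827
6 1.448 2.572 159.138
7 1.130 1.565 169.520
final: 169.520 4.322

Arc 1: start y=8.040, vy=21.160 → t=4.665, apex=30.861, x_land=42.874, impact vy=-24.607
  bounce: vy ← 0.78·24.607 = 19.193
Arc 2: start y=0.000, vy=19.193 → t=3.913, apex=18.776, x_land=78.835, impact vy=-19.193
  bounce: vy ← 0.78·19.193 = 14.971
Arc 3: start y=0.000, vy=14.971 → t=3.052, apex=11.423, x_land=106.884, impact vy=-14.971
  bounce: vy ← 0.78·14.971 = 11.677
Arc 4: start y=0.000, vy=11.677 → t=2.381, apex=6.950, x_land=128.762, impact vy=-11.677
  bounce: vy ← 0.78·11.677 = 9.108
Arc 5: start y=0.000, vy=9.108 → t=1.857, apex=4.228, x_land=145.827, impact vy=-9.108
  bounce: vy ← 0.78·9.108 = 7.104
Arc 6: start y=0.000, vy=7.104 → t=1.448, apex=2.572, x_land=159.138, impact vy=-7.104
  bounce: vy ← 0.78·7.104 = 5.541
Arc 7: start y=0.000, vy=5.541 → t=1.130, apex=1.565, x_land=169.520, impact vy=-5.541
  bounce: vy ← 0.78·5.541 = 4.322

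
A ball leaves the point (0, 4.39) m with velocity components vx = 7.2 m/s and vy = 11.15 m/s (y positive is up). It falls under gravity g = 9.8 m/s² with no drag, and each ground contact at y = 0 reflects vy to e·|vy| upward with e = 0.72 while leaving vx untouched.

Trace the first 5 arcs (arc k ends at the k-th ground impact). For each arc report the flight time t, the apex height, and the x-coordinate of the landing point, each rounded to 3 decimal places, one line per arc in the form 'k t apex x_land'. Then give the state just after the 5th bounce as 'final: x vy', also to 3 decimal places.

Arc 1: start y=4.390, vy=11.150 → t=2.618, apex=10.733, x_land=18.848, impact vy=-14.504
  bounce: vy ← 0.72·14.504 = 10.443
Arc 2: start y=0.000, vy=10.443 → t=2.131, apex=5.564, x_land=34.193, impact vy=-10.443
  bounce: vy ← 0.72·10.443 = 7.519
Arc 3: start y=0.000, vy=7.519 → t=1.534, apex=2.884, x_land=45.241, impact vy=-7.519
  bounce: vy ← 0.72·7.519 = 5.414
Arc 4: start y=0.000, vy=5.414 → t=1.105, apex=1.495, x_land=53.195, impact vy=-5.414
  bounce: vy ← 0.72·5.414 = 3.898
Arc 5: start y=0.000, vy=3.898 → t=0.795, apex=0.775, x_land=58.923, impact vy=-3.898
  bounce: vy ← 0.72·3.898 = 2.806

1 2.618 10.733 18.848
2 2.131 5.564 34.193
3 1.534 2.884 45.241
4 1.105 1.495 53.195
5 0.795 0.775 58.923
final: 58.923 2.806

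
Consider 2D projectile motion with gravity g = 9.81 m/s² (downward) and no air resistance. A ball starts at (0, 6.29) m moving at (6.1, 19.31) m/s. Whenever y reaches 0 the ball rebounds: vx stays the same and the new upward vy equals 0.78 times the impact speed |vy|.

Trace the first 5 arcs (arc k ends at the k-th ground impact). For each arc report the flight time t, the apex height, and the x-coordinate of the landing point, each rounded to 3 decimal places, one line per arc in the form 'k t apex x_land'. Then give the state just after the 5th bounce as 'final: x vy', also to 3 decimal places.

Arc 1: start y=6.290, vy=19.310 → t=4.239, apex=25.295, x_land=25.860, impact vy=-22.277
  bounce: vy ← 0.78·22.277 = 17.376
Arc 2: start y=0.000, vy=17.376 → t=3.543, apex=15.389, x_land=47.470, impact vy=-17.376
  bounce: vy ← 0.78·17.376 = 13.554
Arc 3: start y=0.000, vy=13.554 → t=2.763, apex=9.363, x_land=64.325, impact vy=-13.554
  bounce: vy ← 0.78·13.554 = 10.572
Arc 4: start y=0.000, vy=10.572 → t=2.155, apex=5.696, x_land=77.473, impact vy=-10.572
  bounce: vy ← 0.78·10.572 = 8.246
Arc 5: start y=0.000, vy=8.246 → t=1.681, apex=3.466, x_land=87.728, impact vy=-8.246
  bounce: vy ← 0.78·8.246 = 6.432

1 4.239 25.295 25.860
2 3.543 15.389 47.470
3 2.763 9.363 64.325
4 2.155 5.696 77.473
5 1.681 3.466 87.728
final: 87.728 6.432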